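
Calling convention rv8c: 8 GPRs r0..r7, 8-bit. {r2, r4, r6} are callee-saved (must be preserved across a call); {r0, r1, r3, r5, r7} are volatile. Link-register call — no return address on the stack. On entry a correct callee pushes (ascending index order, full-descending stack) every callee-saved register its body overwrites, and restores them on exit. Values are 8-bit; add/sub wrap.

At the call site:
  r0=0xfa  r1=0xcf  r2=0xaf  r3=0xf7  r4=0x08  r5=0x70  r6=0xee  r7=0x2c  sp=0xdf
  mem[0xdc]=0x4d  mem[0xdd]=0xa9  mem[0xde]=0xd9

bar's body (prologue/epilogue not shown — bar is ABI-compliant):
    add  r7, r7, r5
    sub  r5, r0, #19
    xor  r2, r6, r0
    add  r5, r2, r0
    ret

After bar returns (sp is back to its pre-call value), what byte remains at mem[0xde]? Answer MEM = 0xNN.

prologue: push r2 → mem[0xde]=0xaf, sp=0xde
body[0] add  r7, r7, r5 → r7=0x9c
body[1] sub  r5, r0, #19 → r5=0xe7
body[2] xor  r2, r6, r0 → r2=0x14
body[3] add  r5, r2, r0 → r5=0x0e
epilogue: pop r2=0xaf, sp=0xdf
prologue pushed ['r2'] at ['0xde']

MEM = 0xaf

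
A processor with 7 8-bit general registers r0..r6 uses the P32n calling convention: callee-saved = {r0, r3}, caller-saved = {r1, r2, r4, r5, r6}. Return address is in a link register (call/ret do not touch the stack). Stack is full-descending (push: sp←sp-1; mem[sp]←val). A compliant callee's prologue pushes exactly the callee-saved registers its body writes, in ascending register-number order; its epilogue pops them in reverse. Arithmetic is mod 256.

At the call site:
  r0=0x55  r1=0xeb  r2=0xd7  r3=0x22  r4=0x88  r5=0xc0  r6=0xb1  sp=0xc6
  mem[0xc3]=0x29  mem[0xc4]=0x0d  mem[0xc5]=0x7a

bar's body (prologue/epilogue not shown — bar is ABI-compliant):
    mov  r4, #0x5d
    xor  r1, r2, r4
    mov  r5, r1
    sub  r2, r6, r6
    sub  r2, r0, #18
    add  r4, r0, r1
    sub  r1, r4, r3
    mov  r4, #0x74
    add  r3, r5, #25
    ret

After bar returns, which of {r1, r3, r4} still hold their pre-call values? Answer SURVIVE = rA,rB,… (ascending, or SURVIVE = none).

prologue: push r3 -> mem[0xc5]=0x22, sp=0xc5
body[0] mov  r4, #0x5d -> r4=0x5d
body[1] xor  r1, r2, r4 -> r1=0x8a
body[2] mov  r5, r1 -> r5=0x8a
body[3] sub  r2, r6, r6 -> r2=0x00
body[4] sub  r2, r0, #18 -> r2=0x43
body[5] add  r4, r0, r1 -> r4=0xdf
body[6] sub  r1, r4, r3 -> r1=0xbd
body[7] mov  r4, #0x74 -> r4=0x74
body[8] add  r3, r5, #25 -> r3=0xa3
epilogue: pop r3=0x22, sp=0xc6
r1: caller-saved, written=True
r3: callee-saved, written=True
r4: caller-saved, written=True

SURVIVE = r3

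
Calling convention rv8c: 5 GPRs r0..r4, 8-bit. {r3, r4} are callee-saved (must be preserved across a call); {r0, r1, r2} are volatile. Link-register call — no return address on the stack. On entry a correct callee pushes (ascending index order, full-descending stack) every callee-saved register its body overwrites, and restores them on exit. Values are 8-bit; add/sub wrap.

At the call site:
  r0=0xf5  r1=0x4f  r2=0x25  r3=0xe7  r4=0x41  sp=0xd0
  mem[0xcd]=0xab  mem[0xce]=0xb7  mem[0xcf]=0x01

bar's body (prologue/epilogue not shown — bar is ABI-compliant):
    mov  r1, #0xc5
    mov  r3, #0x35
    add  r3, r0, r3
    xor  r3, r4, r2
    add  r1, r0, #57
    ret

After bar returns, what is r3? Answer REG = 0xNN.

prologue: push r3 → mem[0xcf]=0xe7, sp=0xcf
body[0] mov  r1, #0xc5 → r1=0xc5
body[1] mov  r3, #0x35 → r3=0x35
body[2] add  r3, r0, r3 → r3=0x2a
body[3] xor  r3, r4, r2 → r3=0x64
body[4] add  r1, r0, #57 → r1=0x2e
epilogue: pop r3=0xe7, sp=0xd0
r3 is callee-saved → restored

REG = 0xe7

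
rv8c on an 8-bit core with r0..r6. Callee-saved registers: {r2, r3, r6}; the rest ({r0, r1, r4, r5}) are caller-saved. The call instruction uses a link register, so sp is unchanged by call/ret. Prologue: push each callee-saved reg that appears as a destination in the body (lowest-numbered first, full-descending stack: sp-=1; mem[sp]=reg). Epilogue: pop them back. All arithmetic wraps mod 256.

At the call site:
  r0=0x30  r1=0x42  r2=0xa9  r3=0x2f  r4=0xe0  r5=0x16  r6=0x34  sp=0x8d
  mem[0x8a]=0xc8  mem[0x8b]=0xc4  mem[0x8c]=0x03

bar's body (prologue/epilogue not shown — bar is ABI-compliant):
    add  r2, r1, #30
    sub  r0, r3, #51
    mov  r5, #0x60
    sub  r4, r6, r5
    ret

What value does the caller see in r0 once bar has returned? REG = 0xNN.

prologue: push r2 -> mem[0x8c]=0xa9, sp=0x8c
body[0] add  r2, r1, #30 -> r2=0x60
body[1] sub  r0, r3, #51 -> r0=0xfc
body[2] mov  r5, #0x60 -> r5=0x60
body[3] sub  r4, r6, r5 -> r4=0xd4
epilogue: pop r2=0xa9, sp=0x8d
r0 is caller-saved -> body value

REG = 0xfc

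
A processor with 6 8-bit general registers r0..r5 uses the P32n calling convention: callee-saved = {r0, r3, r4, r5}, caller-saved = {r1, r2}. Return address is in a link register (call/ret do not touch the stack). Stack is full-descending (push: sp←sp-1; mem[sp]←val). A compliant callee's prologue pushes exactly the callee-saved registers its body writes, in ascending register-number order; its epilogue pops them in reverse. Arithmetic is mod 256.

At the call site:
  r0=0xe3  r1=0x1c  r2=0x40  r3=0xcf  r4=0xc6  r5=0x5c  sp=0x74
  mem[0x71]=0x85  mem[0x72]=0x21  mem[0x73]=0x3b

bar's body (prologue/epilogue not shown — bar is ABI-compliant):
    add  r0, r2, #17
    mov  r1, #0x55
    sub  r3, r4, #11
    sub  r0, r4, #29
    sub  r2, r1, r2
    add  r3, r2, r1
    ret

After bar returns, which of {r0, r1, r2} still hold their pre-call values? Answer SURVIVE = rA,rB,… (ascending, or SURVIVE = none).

SURVIVE = r0

prologue: push r0 -> mem[0x73]=0xe3, sp=0x73
prologue: push r3 -> mem[0x72]=0xcf, sp=0x72
body[0] add  r0, r2, #17 -> r0=0x51
body[1] mov  r1, #0x55 -> r1=0x55
body[2] sub  r3, r4, #11 -> r3=0xbb
body[3] sub  r0, r4, #29 -> r0=0xa9
body[4] sub  r2, r1, r2 -> r2=0x15
body[5] add  r3, r2, r1 -> r3=0x6a
epilogue: pop r3=0xcf, sp=0x73
epilogue: pop r0=0xe3, sp=0x74
r0: callee-saved, written=True
r1: caller-saved, written=True
r2: caller-saved, written=True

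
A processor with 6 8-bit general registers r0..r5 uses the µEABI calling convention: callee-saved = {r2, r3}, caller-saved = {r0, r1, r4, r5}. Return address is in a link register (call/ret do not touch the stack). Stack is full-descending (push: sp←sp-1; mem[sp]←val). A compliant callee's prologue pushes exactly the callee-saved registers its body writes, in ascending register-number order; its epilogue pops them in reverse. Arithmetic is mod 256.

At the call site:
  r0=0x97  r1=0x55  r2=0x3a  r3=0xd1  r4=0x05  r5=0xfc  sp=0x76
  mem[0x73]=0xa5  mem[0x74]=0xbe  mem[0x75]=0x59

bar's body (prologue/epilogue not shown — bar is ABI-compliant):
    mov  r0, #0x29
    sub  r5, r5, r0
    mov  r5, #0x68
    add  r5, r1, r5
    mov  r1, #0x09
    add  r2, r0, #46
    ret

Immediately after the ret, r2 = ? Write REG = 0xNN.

REG = 0x3a

prologue: push r2 → mem[0x75]=0x3a, sp=0x75
body[0] mov  r0, #0x29 → r0=0x29
body[1] sub  r5, r5, r0 → r5=0xd3
body[2] mov  r5, #0x68 → r5=0x68
body[3] add  r5, r1, r5 → r5=0xbd
body[4] mov  r1, #0x09 → r1=0x09
body[5] add  r2, r0, #46 → r2=0x57
epilogue: pop r2=0x3a, sp=0x76
r2 is callee-saved → restored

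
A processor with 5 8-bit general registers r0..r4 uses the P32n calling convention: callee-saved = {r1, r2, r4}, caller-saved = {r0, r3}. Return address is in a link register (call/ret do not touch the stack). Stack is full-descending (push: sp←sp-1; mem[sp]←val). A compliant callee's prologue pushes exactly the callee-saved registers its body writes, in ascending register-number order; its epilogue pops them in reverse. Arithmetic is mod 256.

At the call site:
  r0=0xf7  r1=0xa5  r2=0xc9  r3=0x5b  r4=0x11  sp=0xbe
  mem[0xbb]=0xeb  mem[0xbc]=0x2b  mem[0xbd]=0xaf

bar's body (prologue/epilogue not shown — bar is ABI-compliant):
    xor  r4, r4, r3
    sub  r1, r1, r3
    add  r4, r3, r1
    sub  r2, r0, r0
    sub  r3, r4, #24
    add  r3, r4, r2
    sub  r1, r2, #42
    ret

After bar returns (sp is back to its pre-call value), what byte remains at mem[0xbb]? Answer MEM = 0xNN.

MEM = 0x11

prologue: push r1 -> mem[0xbd]=0xa5, sp=0xbd
prologue: push r2 -> mem[0xbc]=0xc9, sp=0xbc
prologue: push r4 -> mem[0xbb]=0x11, sp=0xbb
body[0] xor  r4, r4, r3 -> r4=0x4a
body[1] sub  r1, r1, r3 -> r1=0x4a
body[2] add  r4, r3, r1 -> r4=0xa5
body[3] sub  r2, r0, r0 -> r2=0x00
body[4] sub  r3, r4, #24 -> r3=0x8d
body[5] add  r3, r4, r2 -> r3=0xa5
body[6] sub  r1, r2, #42 -> r1=0xd6
epilogue: pop r4=0x11, sp=0xbc
epilogue: pop r2=0xc9, sp=0xbd
epilogue: pop r1=0xa5, sp=0xbe
prologue pushed ['r1', 'r2', 'r4'] at ['0xbd', '0xbc', '0xbb']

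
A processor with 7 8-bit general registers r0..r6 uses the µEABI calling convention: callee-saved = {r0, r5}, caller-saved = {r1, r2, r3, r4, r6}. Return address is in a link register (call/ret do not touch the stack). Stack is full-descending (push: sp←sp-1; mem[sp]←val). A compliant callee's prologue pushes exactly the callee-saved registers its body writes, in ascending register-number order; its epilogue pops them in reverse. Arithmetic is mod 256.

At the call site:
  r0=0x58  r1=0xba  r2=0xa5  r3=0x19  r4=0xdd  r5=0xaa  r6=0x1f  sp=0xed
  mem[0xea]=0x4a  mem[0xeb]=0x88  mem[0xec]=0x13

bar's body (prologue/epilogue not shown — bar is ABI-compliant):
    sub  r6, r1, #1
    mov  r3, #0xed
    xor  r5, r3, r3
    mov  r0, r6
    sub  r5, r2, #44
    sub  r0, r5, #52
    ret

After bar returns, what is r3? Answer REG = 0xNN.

prologue: push r0 -> mem[0xec]=0x58, sp=0xec
prologue: push r5 -> mem[0xeb]=0xaa, sp=0xeb
body[0] sub  r6, r1, #1 -> r6=0xb9
body[1] mov  r3, #0xed -> r3=0xed
body[2] xor  r5, r3, r3 -> r5=0x00
body[3] mov  r0, r6 -> r0=0xb9
body[4] sub  r5, r2, #44 -> r5=0x79
body[5] sub  r0, r5, #52 -> r0=0x45
epilogue: pop r5=0xaa, sp=0xec
epilogue: pop r0=0x58, sp=0xed
r3 is caller-saved -> body value

REG = 0xed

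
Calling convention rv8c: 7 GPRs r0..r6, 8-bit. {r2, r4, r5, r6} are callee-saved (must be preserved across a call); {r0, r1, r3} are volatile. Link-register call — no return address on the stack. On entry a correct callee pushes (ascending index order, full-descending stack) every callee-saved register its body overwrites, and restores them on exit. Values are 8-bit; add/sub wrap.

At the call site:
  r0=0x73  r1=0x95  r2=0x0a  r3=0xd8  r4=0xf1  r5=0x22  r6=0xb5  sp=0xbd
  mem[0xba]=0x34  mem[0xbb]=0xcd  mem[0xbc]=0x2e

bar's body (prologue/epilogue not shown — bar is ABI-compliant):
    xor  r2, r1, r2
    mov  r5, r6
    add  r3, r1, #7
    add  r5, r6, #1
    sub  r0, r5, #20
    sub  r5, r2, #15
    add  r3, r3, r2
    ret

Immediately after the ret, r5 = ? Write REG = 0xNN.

REG = 0x22

prologue: push r2 → mem[0xbc]=0x0a, sp=0xbc
prologue: push r5 → mem[0xbb]=0x22, sp=0xbb
body[0] xor  r2, r1, r2 → r2=0x9f
body[1] mov  r5, r6 → r5=0xb5
body[2] add  r3, r1, #7 → r3=0x9c
body[3] add  r5, r6, #1 → r5=0xb6
body[4] sub  r0, r5, #20 → r0=0xa2
body[5] sub  r5, r2, #15 → r5=0x90
body[6] add  r3, r3, r2 → r3=0x3b
epilogue: pop r5=0x22, sp=0xbc
epilogue: pop r2=0x0a, sp=0xbd
r5 is callee-saved → restored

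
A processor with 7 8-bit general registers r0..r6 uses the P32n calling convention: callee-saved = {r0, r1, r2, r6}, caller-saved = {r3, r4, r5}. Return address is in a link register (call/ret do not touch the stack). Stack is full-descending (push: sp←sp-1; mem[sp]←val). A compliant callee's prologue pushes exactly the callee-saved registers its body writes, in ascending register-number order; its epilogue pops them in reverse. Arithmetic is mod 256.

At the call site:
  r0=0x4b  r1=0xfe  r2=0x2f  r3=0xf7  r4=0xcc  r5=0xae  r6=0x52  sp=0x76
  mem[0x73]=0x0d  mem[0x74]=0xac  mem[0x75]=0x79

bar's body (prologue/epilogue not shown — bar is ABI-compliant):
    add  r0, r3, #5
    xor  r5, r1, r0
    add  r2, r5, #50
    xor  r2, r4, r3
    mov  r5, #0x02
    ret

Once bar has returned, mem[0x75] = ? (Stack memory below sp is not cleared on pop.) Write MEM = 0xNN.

MEM = 0x4b

prologue: push r0 → mem[0x75]=0x4b, sp=0x75
prologue: push r2 → mem[0x74]=0x2f, sp=0x74
body[0] add  r0, r3, #5 → r0=0xfc
body[1] xor  r5, r1, r0 → r5=0x02
body[2] add  r2, r5, #50 → r2=0x34
body[3] xor  r2, r4, r3 → r2=0x3b
body[4] mov  r5, #0x02 → r5=0x02
epilogue: pop r2=0x2f, sp=0x75
epilogue: pop r0=0x4b, sp=0x76
prologue pushed ['r0', 'r2'] at ['0x75', '0x74']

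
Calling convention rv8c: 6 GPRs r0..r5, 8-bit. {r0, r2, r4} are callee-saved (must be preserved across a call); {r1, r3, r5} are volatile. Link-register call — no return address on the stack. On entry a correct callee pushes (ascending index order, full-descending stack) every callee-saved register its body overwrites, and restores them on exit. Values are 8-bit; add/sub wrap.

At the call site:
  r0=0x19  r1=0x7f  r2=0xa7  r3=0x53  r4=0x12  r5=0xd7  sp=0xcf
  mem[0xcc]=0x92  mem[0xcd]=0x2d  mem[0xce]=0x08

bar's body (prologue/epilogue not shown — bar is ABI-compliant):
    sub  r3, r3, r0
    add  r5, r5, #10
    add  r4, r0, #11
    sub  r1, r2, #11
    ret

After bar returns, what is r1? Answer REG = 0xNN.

REG = 0x9c

prologue: push r4 → mem[0xce]=0x12, sp=0xce
body[0] sub  r3, r3, r0 → r3=0x3a
body[1] add  r5, r5, #10 → r5=0xe1
body[2] add  r4, r0, #11 → r4=0x24
body[3] sub  r1, r2, #11 → r1=0x9c
epilogue: pop r4=0x12, sp=0xcf
r1 is caller-saved → body value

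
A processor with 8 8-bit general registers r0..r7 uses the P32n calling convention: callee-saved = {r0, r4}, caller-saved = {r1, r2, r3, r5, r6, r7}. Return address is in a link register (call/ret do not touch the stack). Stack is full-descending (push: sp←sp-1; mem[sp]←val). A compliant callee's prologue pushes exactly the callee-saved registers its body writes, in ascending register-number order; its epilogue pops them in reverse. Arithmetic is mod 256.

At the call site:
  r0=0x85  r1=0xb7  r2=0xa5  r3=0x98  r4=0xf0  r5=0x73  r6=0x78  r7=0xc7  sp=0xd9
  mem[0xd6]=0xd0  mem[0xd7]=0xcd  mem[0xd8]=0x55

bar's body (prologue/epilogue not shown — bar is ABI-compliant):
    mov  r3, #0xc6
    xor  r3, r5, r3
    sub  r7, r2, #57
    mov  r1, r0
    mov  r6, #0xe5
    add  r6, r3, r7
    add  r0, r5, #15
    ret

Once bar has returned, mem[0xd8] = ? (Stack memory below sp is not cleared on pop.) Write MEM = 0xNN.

prologue: push r0 -> mem[0xd8]=0x85, sp=0xd8
body[0] mov  r3, #0xc6 -> r3=0xc6
body[1] xor  r3, r5, r3 -> r3=0xb5
body[2] sub  r7, r2, #57 -> r7=0x6c
body[3] mov  r1, r0 -> r1=0x85
body[4] mov  r6, #0xe5 -> r6=0xe5
body[5] add  r6, r3, r7 -> r6=0x21
body[6] add  r0, r5, #15 -> r0=0x82
epilogue: pop r0=0x85, sp=0xd9
prologue pushed ['r0'] at ['0xd8']

MEM = 0x85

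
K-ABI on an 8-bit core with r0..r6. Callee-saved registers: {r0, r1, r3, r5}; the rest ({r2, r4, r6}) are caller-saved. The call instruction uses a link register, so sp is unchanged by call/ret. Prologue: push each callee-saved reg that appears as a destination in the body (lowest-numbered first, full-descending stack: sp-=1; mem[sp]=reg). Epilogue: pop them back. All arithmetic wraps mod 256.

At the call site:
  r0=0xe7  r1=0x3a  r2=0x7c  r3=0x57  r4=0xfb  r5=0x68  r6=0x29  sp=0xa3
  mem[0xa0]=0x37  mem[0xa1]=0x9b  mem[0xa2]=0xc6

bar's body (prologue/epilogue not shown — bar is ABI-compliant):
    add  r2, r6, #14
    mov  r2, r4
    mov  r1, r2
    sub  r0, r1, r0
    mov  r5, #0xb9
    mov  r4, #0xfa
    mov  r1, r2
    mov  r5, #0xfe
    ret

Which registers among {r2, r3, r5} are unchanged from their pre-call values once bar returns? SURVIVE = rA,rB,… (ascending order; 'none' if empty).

SURVIVE = r3,r5

prologue: push r0 → mem[0xa2]=0xe7, sp=0xa2
prologue: push r1 → mem[0xa1]=0x3a, sp=0xa1
prologue: push r5 → mem[0xa0]=0x68, sp=0xa0
body[0] add  r2, r6, #14 → r2=0x37
body[1] mov  r2, r4 → r2=0xfb
body[2] mov  r1, r2 → r1=0xfb
body[3] sub  r0, r1, r0 → r0=0x14
body[4] mov  r5, #0xb9 → r5=0xb9
body[5] mov  r4, #0xfa → r4=0xfa
body[6] mov  r1, r2 → r1=0xfb
body[7] mov  r5, #0xfe → r5=0xfe
epilogue: pop r5=0x68, sp=0xa1
epilogue: pop r1=0x3a, sp=0xa2
epilogue: pop r0=0xe7, sp=0xa3
r2: caller-saved, written=True
r3: callee-saved, written=False
r5: callee-saved, written=True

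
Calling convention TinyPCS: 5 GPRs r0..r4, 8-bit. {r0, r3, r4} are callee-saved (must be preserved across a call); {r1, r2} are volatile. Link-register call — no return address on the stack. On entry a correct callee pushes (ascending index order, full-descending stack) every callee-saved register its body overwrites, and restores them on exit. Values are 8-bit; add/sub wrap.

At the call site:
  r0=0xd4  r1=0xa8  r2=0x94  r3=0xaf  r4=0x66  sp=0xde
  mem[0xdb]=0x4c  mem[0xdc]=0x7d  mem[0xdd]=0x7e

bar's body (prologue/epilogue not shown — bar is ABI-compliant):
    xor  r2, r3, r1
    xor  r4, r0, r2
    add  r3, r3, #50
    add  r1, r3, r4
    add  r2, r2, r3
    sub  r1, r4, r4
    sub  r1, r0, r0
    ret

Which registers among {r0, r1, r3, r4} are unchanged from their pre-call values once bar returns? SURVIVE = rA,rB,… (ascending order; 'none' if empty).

prologue: push r3 → mem[0xdd]=0xaf, sp=0xdd
prologue: push r4 → mem[0xdc]=0x66, sp=0xdc
body[0] xor  r2, r3, r1 → r2=0x07
body[1] xor  r4, r0, r2 → r4=0xd3
body[2] add  r3, r3, #50 → r3=0xe1
body[3] add  r1, r3, r4 → r1=0xb4
body[4] add  r2, r2, r3 → r2=0xe8
body[5] sub  r1, r4, r4 → r1=0x00
body[6] sub  r1, r0, r0 → r1=0x00
epilogue: pop r4=0x66, sp=0xdd
epilogue: pop r3=0xaf, sp=0xde
r0: callee-saved, written=False
r1: caller-saved, written=True
r3: callee-saved, written=True
r4: callee-saved, written=True

SURVIVE = r0,r3,r4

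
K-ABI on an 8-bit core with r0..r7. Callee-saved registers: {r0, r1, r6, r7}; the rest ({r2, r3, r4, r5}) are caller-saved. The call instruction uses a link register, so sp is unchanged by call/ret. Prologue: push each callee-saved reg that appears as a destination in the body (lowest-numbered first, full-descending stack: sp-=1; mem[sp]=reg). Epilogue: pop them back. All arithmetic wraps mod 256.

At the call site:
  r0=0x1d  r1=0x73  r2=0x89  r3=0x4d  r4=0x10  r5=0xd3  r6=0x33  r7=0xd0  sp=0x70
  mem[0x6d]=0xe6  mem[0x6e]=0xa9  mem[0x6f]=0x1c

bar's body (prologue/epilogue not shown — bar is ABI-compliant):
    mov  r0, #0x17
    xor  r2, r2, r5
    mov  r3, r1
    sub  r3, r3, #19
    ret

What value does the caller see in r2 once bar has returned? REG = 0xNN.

prologue: push r0 → mem[0x6f]=0x1d, sp=0x6f
body[0] mov  r0, #0x17 → r0=0x17
body[1] xor  r2, r2, r5 → r2=0x5a
body[2] mov  r3, r1 → r3=0x73
body[3] sub  r3, r3, #19 → r3=0x60
epilogue: pop r0=0x1d, sp=0x70
r2 is caller-saved → body value

REG = 0x5a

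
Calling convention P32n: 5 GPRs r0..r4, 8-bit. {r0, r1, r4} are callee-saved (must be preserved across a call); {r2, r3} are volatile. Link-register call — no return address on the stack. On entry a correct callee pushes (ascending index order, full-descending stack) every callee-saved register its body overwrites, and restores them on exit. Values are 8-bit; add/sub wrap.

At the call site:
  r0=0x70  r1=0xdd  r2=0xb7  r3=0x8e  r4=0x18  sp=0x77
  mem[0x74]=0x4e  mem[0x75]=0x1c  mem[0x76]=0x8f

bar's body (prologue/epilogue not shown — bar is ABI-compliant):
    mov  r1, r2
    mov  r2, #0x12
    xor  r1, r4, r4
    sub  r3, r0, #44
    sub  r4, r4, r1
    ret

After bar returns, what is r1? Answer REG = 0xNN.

REG = 0xdd

prologue: push r1 → mem[0x76]=0xdd, sp=0x76
prologue: push r4 → mem[0x75]=0x18, sp=0x75
body[0] mov  r1, r2 → r1=0xb7
body[1] mov  r2, #0x12 → r2=0x12
body[2] xor  r1, r4, r4 → r1=0x00
body[3] sub  r3, r0, #44 → r3=0x44
body[4] sub  r4, r4, r1 → r4=0x18
epilogue: pop r4=0x18, sp=0x76
epilogue: pop r1=0xdd, sp=0x77
r1 is callee-saved → restored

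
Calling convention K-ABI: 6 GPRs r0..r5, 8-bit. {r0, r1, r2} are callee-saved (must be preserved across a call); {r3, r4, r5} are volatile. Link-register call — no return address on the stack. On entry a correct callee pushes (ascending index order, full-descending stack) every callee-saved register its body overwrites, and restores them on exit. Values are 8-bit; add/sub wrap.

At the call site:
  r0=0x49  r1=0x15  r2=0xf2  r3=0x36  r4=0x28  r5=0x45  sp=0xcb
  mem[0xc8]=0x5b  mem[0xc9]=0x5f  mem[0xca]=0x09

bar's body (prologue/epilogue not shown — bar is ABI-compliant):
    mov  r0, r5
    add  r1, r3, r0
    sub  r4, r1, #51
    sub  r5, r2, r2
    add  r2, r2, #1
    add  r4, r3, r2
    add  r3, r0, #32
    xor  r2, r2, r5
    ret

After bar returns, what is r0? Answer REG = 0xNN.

REG = 0x49

prologue: push r0 → mem[0xca]=0x49, sp=0xca
prologue: push r1 → mem[0xc9]=0x15, sp=0xc9
prologue: push r2 → mem[0xc8]=0xf2, sp=0xc8
body[0] mov  r0, r5 → r0=0x45
body[1] add  r1, r3, r0 → r1=0x7b
body[2] sub  r4, r1, #51 → r4=0x48
body[3] sub  r5, r2, r2 → r5=0x00
body[4] add  r2, r2, #1 → r2=0xf3
body[5] add  r4, r3, r2 → r4=0x29
body[6] add  r3, r0, #32 → r3=0x65
body[7] xor  r2, r2, r5 → r2=0xf3
epilogue: pop r2=0xf2, sp=0xc9
epilogue: pop r1=0x15, sp=0xca
epilogue: pop r0=0x49, sp=0xcb
r0 is callee-saved → restored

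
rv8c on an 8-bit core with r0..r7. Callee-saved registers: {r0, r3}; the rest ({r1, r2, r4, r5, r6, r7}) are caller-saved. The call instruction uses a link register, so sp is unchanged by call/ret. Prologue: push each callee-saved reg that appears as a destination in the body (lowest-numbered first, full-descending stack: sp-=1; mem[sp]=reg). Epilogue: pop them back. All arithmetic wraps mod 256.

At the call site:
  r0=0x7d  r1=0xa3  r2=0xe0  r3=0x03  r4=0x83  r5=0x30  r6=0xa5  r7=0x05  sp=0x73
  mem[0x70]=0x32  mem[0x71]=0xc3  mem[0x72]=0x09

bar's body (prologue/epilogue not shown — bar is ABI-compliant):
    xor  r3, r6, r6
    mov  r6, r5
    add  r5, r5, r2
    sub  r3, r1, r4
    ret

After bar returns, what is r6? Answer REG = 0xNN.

prologue: push r3 → mem[0x72]=0x03, sp=0x72
body[0] xor  r3, r6, r6 → r3=0x00
body[1] mov  r6, r5 → r6=0x30
body[2] add  r5, r5, r2 → r5=0x10
body[3] sub  r3, r1, r4 → r3=0x20
epilogue: pop r3=0x03, sp=0x73
r6 is caller-saved → body value

REG = 0x30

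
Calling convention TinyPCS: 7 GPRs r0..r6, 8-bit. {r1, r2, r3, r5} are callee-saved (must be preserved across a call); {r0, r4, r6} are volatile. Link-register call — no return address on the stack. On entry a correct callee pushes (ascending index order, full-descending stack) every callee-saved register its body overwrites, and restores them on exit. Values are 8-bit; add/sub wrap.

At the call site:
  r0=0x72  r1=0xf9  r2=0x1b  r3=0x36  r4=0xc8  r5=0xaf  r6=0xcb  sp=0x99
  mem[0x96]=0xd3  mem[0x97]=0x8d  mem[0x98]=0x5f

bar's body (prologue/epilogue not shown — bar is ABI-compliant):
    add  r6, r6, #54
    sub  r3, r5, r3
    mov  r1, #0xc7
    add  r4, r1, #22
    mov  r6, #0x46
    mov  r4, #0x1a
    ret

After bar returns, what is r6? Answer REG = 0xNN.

prologue: push r1 -> mem[0x98]=0xf9, sp=0x98
prologue: push r3 -> mem[0x97]=0x36, sp=0x97
body[0] add  r6, r6, #54 -> r6=0x01
body[1] sub  r3, r5, r3 -> r3=0x79
body[2] mov  r1, #0xc7 -> r1=0xc7
body[3] add  r4, r1, #22 -> r4=0xdd
body[4] mov  r6, #0x46 -> r6=0x46
body[5] mov  r4, #0x1a -> r4=0x1a
epilogue: pop r3=0x36, sp=0x98
epilogue: pop r1=0xf9, sp=0x99
r6 is caller-saved -> body value

REG = 0x46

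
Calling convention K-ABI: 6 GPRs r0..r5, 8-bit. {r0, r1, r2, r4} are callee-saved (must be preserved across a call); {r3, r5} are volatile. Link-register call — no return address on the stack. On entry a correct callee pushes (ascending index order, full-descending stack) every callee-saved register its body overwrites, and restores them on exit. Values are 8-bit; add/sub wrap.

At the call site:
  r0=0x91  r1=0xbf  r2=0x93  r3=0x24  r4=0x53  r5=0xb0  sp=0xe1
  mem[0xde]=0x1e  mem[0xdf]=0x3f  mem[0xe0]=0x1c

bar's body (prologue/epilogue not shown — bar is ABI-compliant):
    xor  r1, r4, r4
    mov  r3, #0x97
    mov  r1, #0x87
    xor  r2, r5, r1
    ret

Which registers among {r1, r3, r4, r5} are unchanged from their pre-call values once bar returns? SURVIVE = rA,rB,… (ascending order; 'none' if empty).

SURVIVE = r1,r4,r5

prologue: push r1 → mem[0xe0]=0xbf, sp=0xe0
prologue: push r2 → mem[0xdf]=0x93, sp=0xdf
body[0] xor  r1, r4, r4 → r1=0x00
body[1] mov  r3, #0x97 → r3=0x97
body[2] mov  r1, #0x87 → r1=0x87
body[3] xor  r2, r5, r1 → r2=0x37
epilogue: pop r2=0x93, sp=0xe0
epilogue: pop r1=0xbf, sp=0xe1
r1: callee-saved, written=True
r3: caller-saved, written=True
r4: callee-saved, written=False
r5: caller-saved, written=False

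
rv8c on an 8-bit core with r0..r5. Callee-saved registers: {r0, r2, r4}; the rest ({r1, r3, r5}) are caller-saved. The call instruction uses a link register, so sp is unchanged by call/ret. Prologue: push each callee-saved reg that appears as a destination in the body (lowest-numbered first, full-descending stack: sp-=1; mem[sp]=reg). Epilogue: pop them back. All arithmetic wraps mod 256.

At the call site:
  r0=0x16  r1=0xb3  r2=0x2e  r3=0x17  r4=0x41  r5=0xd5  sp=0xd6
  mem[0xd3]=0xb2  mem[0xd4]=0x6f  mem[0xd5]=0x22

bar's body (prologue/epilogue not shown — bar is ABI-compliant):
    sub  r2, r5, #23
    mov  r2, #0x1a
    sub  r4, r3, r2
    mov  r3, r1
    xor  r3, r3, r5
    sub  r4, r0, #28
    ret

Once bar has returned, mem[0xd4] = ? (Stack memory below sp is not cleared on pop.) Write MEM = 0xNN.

prologue: push r2 → mem[0xd5]=0x2e, sp=0xd5
prologue: push r4 → mem[0xd4]=0x41, sp=0xd4
body[0] sub  r2, r5, #23 → r2=0xbe
body[1] mov  r2, #0x1a → r2=0x1a
body[2] sub  r4, r3, r2 → r4=0xfd
body[3] mov  r3, r1 → r3=0xb3
body[4] xor  r3, r3, r5 → r3=0x66
body[5] sub  r4, r0, #28 → r4=0xfa
epilogue: pop r4=0x41, sp=0xd5
epilogue: pop r2=0x2e, sp=0xd6
prologue pushed ['r2', 'r4'] at ['0xd5', '0xd4']

MEM = 0x41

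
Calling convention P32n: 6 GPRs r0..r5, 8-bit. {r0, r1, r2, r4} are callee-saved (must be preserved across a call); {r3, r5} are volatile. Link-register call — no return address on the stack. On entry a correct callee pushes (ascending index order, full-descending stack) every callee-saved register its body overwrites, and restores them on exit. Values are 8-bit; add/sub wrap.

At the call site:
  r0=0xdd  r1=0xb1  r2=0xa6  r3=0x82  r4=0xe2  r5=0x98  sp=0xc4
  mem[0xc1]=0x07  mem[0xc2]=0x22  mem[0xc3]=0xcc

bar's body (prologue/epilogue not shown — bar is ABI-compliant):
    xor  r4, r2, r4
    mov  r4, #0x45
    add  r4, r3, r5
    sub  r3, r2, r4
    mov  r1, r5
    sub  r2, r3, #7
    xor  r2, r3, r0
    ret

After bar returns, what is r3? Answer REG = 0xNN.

prologue: push r1 -> mem[0xc3]=0xb1, sp=0xc3
prologue: push r2 -> mem[0xc2]=0xa6, sp=0xc2
prologue: push r4 -> mem[0xc1]=0xe2, sp=0xc1
body[0] xor  r4, r2, r4 -> r4=0x44
body[1] mov  r4, #0x45 -> r4=0x45
body[2] add  r4, r3, r5 -> r4=0x1a
body[3] sub  r3, r2, r4 -> r3=0x8c
body[4] mov  r1, r5 -> r1=0x98
body[5] sub  r2, r3, #7 -> r2=0x85
body[6] xor  r2, r3, r0 -> r2=0x51
epilogue: pop r4=0xe2, sp=0xc2
epilogue: pop r2=0xa6, sp=0xc3
epilogue: pop r1=0xb1, sp=0xc4
r3 is caller-saved -> body value

REG = 0x8c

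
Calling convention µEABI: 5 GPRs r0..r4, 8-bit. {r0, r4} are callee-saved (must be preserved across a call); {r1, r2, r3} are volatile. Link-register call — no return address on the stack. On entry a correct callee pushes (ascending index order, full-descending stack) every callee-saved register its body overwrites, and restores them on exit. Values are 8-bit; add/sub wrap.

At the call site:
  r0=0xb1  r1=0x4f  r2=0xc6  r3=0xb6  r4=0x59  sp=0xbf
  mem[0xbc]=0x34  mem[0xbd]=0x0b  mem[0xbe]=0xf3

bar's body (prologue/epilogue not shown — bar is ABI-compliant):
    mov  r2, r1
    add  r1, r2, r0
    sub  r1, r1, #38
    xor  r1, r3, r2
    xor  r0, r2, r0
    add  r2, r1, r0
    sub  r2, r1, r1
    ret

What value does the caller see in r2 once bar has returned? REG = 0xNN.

REG = 0x00

prologue: push r0 → mem[0xbe]=0xb1, sp=0xbe
body[0] mov  r2, r1 → r2=0x4f
body[1] add  r1, r2, r0 → r1=0x00
body[2] sub  r1, r1, #38 → r1=0xda
body[3] xor  r1, r3, r2 → r1=0xf9
body[4] xor  r0, r2, r0 → r0=0xfe
body[5] add  r2, r1, r0 → r2=0xf7
body[6] sub  r2, r1, r1 → r2=0x00
epilogue: pop r0=0xb1, sp=0xbf
r2 is caller-saved → body value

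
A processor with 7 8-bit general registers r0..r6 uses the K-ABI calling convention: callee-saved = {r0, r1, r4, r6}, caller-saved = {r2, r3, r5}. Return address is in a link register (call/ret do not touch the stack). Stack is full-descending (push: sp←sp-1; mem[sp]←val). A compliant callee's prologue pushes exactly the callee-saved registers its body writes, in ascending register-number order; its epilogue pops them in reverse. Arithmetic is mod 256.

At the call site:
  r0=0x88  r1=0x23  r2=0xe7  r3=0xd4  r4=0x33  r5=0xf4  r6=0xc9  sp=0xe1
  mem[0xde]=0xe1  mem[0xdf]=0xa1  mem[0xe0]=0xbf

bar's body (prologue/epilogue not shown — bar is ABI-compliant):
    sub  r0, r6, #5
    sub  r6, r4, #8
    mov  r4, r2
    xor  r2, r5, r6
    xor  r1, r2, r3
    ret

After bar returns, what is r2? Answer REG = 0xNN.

REG = 0xdf

prologue: push r0 → mem[0xe0]=0x88, sp=0xe0
prologue: push r1 → mem[0xdf]=0x23, sp=0xdf
prologue: push r4 → mem[0xde]=0x33, sp=0xde
prologue: push r6 → mem[0xdd]=0xc9, sp=0xdd
body[0] sub  r0, r6, #5 → r0=0xc4
body[1] sub  r6, r4, #8 → r6=0x2b
body[2] mov  r4, r2 → r4=0xe7
body[3] xor  r2, r5, r6 → r2=0xdf
body[4] xor  r1, r2, r3 → r1=0x0b
epilogue: pop r6=0xc9, sp=0xde
epilogue: pop r4=0x33, sp=0xdf
epilogue: pop r1=0x23, sp=0xe0
epilogue: pop r0=0x88, sp=0xe1
r2 is caller-saved → body value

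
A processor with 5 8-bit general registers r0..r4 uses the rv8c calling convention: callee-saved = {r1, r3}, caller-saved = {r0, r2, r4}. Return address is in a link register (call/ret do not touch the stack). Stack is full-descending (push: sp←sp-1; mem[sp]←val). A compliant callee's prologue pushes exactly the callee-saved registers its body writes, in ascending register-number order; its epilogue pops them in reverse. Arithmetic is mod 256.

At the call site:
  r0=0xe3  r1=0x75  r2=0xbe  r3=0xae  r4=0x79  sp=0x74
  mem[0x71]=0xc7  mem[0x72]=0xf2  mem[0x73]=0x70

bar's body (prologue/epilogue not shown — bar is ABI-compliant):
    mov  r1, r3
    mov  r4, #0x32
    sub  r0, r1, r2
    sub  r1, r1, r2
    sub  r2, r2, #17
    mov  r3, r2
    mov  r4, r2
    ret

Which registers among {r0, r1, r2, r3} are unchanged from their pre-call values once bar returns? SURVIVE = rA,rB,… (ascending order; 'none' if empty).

prologue: push r1 -> mem[0x73]=0x75, sp=0x73
prologue: push r3 -> mem[0x72]=0xae, sp=0x72
body[0] mov  r1, r3 -> r1=0xae
body[1] mov  r4, #0x32 -> r4=0x32
body[2] sub  r0, r1, r2 -> r0=0xf0
body[3] sub  r1, r1, r2 -> r1=0xf0
body[4] sub  r2, r2, #17 -> r2=0xad
body[5] mov  r3, r2 -> r3=0xad
body[6] mov  r4, r2 -> r4=0xad
epilogue: pop r3=0xae, sp=0x73
epilogue: pop r1=0x75, sp=0x74
r0: caller-saved, written=True
r1: callee-saved, written=True
r2: caller-saved, written=True
r3: callee-saved, written=True

SURVIVE = r1,r3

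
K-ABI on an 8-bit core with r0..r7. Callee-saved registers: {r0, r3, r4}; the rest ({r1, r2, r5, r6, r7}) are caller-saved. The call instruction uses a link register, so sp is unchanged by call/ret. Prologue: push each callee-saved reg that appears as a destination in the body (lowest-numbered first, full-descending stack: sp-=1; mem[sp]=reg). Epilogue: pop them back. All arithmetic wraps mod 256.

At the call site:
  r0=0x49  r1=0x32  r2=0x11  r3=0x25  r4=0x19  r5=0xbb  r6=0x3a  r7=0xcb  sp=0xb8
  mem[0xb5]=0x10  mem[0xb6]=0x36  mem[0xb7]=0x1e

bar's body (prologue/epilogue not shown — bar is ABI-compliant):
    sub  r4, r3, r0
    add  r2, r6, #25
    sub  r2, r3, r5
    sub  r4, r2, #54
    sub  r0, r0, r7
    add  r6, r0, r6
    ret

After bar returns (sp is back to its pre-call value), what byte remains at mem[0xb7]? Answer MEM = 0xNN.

prologue: push r0 → mem[0xb7]=0x49, sp=0xb7
prologue: push r4 → mem[0xb6]=0x19, sp=0xb6
body[0] sub  r4, r3, r0 → r4=0xdc
body[1] add  r2, r6, #25 → r2=0x53
body[2] sub  r2, r3, r5 → r2=0x6a
body[3] sub  r4, r2, #54 → r4=0x34
body[4] sub  r0, r0, r7 → r0=0x7e
body[5] add  r6, r0, r6 → r6=0xb8
epilogue: pop r4=0x19, sp=0xb7
epilogue: pop r0=0x49, sp=0xb8
prologue pushed ['r0', 'r4'] at ['0xb7', '0xb6']

MEM = 0x49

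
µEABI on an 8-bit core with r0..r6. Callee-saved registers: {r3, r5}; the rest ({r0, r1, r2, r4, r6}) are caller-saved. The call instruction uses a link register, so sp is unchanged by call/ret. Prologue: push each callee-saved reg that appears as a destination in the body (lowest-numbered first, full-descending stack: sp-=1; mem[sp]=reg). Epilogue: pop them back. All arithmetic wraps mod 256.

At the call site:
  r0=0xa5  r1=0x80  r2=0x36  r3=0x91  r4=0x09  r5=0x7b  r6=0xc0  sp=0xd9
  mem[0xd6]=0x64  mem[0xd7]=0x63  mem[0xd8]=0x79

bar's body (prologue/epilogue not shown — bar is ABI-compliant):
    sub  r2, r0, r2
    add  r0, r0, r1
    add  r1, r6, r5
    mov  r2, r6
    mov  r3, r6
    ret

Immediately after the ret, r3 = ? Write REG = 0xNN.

REG = 0x91

prologue: push r3 -> mem[0xd8]=0x91, sp=0xd8
body[0] sub  r2, r0, r2 -> r2=0x6f
body[1] add  r0, r0, r1 -> r0=0x25
body[2] add  r1, r6, r5 -> r1=0x3b
body[3] mov  r2, r6 -> r2=0xc0
body[4] mov  r3, r6 -> r3=0xc0
epilogue: pop r3=0x91, sp=0xd9
r3 is callee-saved -> restored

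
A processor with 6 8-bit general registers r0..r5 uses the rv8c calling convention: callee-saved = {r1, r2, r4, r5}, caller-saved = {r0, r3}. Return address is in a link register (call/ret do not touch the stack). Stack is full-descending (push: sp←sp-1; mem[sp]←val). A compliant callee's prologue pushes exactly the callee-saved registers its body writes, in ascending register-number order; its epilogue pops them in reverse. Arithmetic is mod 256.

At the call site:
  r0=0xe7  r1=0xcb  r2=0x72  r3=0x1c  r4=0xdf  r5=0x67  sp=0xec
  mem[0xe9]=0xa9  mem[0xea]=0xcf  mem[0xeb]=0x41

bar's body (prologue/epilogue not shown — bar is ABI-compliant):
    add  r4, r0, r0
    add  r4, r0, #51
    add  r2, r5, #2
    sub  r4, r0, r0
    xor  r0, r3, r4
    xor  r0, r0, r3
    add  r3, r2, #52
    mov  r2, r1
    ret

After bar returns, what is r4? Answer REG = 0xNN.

prologue: push r2 → mem[0xeb]=0x72, sp=0xeb
prologue: push r4 → mem[0xea]=0xdf, sp=0xea
body[0] add  r4, r0, r0 → r4=0xce
body[1] add  r4, r0, #51 → r4=0x1a
body[2] add  r2, r5, #2 → r2=0x69
body[3] sub  r4, r0, r0 → r4=0x00
body[4] xor  r0, r3, r4 → r0=0x1c
body[5] xor  r0, r0, r3 → r0=0x00
body[6] add  r3, r2, #52 → r3=0x9d
body[7] mov  r2, r1 → r2=0xcb
epilogue: pop r4=0xdf, sp=0xeb
epilogue: pop r2=0x72, sp=0xec
r4 is callee-saved → restored

REG = 0xdf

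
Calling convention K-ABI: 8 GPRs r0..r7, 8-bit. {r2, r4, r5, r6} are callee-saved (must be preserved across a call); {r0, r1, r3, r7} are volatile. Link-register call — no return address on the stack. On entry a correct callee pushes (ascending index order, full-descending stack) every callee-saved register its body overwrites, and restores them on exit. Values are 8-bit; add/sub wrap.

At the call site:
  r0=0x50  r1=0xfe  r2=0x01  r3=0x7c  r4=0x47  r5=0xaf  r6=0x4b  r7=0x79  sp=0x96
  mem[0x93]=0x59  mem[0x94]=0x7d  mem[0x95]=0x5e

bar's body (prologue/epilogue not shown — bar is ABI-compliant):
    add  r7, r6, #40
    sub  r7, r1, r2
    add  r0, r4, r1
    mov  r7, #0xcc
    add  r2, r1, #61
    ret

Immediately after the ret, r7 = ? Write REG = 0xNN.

REG = 0xcc

prologue: push r2 → mem[0x95]=0x01, sp=0x95
body[0] add  r7, r6, #40 → r7=0x73
body[1] sub  r7, r1, r2 → r7=0xfd
body[2] add  r0, r4, r1 → r0=0x45
body[3] mov  r7, #0xcc → r7=0xcc
body[4] add  r2, r1, #61 → r2=0x3b
epilogue: pop r2=0x01, sp=0x96
r7 is caller-saved → body value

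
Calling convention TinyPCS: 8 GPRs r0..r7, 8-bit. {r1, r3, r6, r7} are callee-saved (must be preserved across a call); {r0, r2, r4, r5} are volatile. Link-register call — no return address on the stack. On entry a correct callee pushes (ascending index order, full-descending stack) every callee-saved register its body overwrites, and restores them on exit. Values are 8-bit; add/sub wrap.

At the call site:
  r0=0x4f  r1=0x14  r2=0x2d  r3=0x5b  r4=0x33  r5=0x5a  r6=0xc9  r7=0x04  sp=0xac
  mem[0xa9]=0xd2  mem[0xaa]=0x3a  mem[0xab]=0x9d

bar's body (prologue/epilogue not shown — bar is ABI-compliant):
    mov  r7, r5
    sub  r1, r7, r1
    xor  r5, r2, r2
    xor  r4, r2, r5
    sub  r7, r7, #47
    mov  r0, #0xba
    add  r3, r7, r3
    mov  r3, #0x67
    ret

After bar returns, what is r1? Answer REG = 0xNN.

prologue: push r1 → mem[0xab]=0x14, sp=0xab
prologue: push r3 → mem[0xaa]=0x5b, sp=0xaa
prologue: push r7 → mem[0xa9]=0x04, sp=0xa9
body[0] mov  r7, r5 → r7=0x5a
body[1] sub  r1, r7, r1 → r1=0x46
body[2] xor  r5, r2, r2 → r5=0x00
body[3] xor  r4, r2, r5 → r4=0x2d
body[4] sub  r7, r7, #47 → r7=0x2b
body[5] mov  r0, #0xba → r0=0xba
body[6] add  r3, r7, r3 → r3=0x86
body[7] mov  r3, #0x67 → r3=0x67
epilogue: pop r7=0x04, sp=0xaa
epilogue: pop r3=0x5b, sp=0xab
epilogue: pop r1=0x14, sp=0xac
r1 is callee-saved → restored

REG = 0x14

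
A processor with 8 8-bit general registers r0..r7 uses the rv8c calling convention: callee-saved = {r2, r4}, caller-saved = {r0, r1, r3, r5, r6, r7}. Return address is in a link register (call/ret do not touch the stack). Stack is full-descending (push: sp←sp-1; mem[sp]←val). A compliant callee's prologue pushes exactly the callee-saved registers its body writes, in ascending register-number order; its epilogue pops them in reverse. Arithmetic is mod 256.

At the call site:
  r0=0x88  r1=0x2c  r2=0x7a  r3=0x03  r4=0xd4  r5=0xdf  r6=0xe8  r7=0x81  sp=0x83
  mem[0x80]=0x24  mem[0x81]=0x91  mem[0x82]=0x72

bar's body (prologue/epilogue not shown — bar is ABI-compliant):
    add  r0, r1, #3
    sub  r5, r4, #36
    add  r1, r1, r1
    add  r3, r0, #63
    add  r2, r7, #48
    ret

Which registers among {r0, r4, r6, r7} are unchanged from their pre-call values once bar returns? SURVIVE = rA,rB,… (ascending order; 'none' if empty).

SURVIVE = r4,r6,r7

prologue: push r2 -> mem[0x82]=0x7a, sp=0x82
body[0] add  r0, r1, #3 -> r0=0x2f
body[1] sub  r5, r4, #36 -> r5=0xb0
body[2] add  r1, r1, r1 -> r1=0x58
body[3] add  r3, r0, #63 -> r3=0x6e
body[4] add  r2, r7, #48 -> r2=0xb1
epilogue: pop r2=0x7a, sp=0x83
r0: caller-saved, written=True
r4: callee-saved, written=False
r6: caller-saved, written=False
r7: caller-saved, written=False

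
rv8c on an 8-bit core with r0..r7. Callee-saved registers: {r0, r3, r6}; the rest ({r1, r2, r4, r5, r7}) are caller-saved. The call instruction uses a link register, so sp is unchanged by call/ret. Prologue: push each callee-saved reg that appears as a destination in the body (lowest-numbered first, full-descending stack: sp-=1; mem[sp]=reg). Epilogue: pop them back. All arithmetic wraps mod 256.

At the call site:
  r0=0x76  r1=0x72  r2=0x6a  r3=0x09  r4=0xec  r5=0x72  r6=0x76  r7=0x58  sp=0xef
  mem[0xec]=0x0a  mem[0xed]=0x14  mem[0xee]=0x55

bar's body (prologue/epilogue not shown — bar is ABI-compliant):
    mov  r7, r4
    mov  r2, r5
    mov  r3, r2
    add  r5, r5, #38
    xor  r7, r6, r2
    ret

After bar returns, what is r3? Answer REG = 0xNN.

REG = 0x09

prologue: push r3 → mem[0xee]=0x09, sp=0xee
body[0] mov  r7, r4 → r7=0xec
body[1] mov  r2, r5 → r2=0x72
body[2] mov  r3, r2 → r3=0x72
body[3] add  r5, r5, #38 → r5=0x98
body[4] xor  r7, r6, r2 → r7=0x04
epilogue: pop r3=0x09, sp=0xef
r3 is callee-saved → restored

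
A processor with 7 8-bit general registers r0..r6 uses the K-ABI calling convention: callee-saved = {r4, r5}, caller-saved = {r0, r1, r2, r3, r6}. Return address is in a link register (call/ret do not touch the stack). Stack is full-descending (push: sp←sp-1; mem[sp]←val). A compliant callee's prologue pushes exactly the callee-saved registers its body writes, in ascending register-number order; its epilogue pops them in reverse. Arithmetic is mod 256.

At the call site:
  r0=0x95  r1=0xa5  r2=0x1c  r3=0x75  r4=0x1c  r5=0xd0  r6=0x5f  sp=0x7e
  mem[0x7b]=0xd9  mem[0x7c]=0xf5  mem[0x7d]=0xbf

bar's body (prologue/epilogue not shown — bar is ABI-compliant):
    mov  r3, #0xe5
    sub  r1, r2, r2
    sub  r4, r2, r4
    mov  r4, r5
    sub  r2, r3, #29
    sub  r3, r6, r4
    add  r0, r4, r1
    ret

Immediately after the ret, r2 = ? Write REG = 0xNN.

REG = 0xc8

prologue: push r4 → mem[0x7d]=0x1c, sp=0x7d
body[0] mov  r3, #0xe5 → r3=0xe5
body[1] sub  r1, r2, r2 → r1=0x00
body[2] sub  r4, r2, r4 → r4=0x00
body[3] mov  r4, r5 → r4=0xd0
body[4] sub  r2, r3, #29 → r2=0xc8
body[5] sub  r3, r6, r4 → r3=0x8f
body[6] add  r0, r4, r1 → r0=0xd0
epilogue: pop r4=0x1c, sp=0x7e
r2 is caller-saved → body value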